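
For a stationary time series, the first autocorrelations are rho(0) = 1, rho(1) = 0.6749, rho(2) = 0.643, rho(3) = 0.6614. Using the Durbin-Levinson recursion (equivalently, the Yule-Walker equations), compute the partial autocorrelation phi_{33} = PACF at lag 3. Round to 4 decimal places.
\phi_{33} = 0.3010

The PACF at lag k is phi_{kk}, the last component of the solution
to the Yule-Walker system G_k phi = r_k where
  (G_k)_{ij} = rho(|i - j|), (r_k)_i = rho(i), i,j = 1..k.
Equivalently, Durbin-Levinson gives phi_{kk} iteratively:
  phi_{11} = rho(1)
  phi_{kk} = [rho(k) - sum_{j=1..k-1} phi_{k-1,j} rho(k-j)]
            / [1 - sum_{j=1..k-1} phi_{k-1,j} rho(j)],
  phi_{k,j} = phi_{k-1,j} - phi_{kk} phi_{k-1,k-j},  j = 1..k-1.
Step k = 1:
  phi_11 = rho(1) = 0.6749.
Step k = 2:
  phi_22 = [rho(2) - phi_11 rho(1)] / [1 - phi_11 rho(1)] = [0.643 - (0.6749)(0.6749)] / [1 - (0.6749)(0.6749)]
         = 0.18750999 / 0.54450999 = 0.344365.
  Update: phi_21 = phi_11 - phi_22 phi_11 = 0.6749 - (0.344365)(0.6749) = 0.442488.
Step k = 3:
  phi_33 = [rho(3) - phi_21 rho(2) - phi_22 rho(1)] / [1 - phi_21 rho(1) - phi_22 rho(2)]
    numerator   = 0.6614 - (0.442488)(0.643) - (0.344365)(0.6749) = 0.14446832
    denominator = 1 - (0.442488)(0.6749) - (0.344365)(0.643) = 0.47993818
  phi_33 = 0.14446832 / 0.47993818 = 0.301.
Therefore phi_{33} = 0.3010.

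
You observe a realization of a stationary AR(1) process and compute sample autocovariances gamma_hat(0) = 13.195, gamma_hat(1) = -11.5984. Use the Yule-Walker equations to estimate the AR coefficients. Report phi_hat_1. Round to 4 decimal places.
\hat\phi_{1} = -0.8790

The Yule-Walker equations for an AR(p) process read, in matrix form,
  Gamma_p phi = r_p,   with   (Gamma_p)_{ij} = gamma(|i - j|),
                       (r_p)_i = gamma(i),   i,j = 1..p.
Substitute the sample gammas (Toeplitz matrix and right-hand side of size 1):
  Gamma_p = [[13.195]]
  r_p     = [-11.5984]
With p = 1 this is the single equation gamma(0) phi_1 = gamma(1):
  phi_hat_1 = gamma(1) / gamma(0) = -11.5984 / 13.195 = -0.8790.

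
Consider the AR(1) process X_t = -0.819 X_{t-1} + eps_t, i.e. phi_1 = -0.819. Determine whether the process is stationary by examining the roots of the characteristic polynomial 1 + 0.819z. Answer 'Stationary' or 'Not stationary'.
\text{Stationary}

The AR(p) characteristic polynomial is P(z) = 1 + 0.819z.
Stationarity requires all roots to lie outside the unit circle, i.e. |z| > 1 for every root.
This is linear in z: 1 + (0.819) z = 0  =>  z = -1/(0.819) = -1.221001,  |z| = 1.221001.
Moduli of all roots: 1.2210.
All moduli strictly greater than 1? Yes.
Verdict: Stationary.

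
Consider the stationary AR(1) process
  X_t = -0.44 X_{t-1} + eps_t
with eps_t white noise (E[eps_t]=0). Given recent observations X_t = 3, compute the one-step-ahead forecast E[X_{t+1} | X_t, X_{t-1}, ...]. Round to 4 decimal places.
E[X_{t+1} \mid \mathcal F_t] = -1.3200

For an AR(p) model X_t = c + sum_i phi_i X_{t-i} + eps_t, the
one-step-ahead conditional mean is
  E[X_{t+1} | X_t, ...] = c + sum_i phi_i X_{t+1-i}.
Substitute known values:
  E[X_{t+1} | ...] = (-0.44) * (3)
                   = -1.3200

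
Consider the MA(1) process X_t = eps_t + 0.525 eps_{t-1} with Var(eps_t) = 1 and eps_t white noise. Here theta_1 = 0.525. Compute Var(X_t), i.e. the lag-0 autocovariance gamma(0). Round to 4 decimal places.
\gamma(0) = 1.2756

For an MA(q) process X_t = eps_t + sum_i theta_i eps_{t-i} with
Var(eps_t) = sigma^2, the variance is
  gamma(0) = sigma^2 * (1 + sum_i theta_i^2).
  sum_i theta_i^2 = (0.525)^2 = 0.275625.
  gamma(0) = 1 * (1 + 0.275625) = 1 * 1.275625 = 1.275625, which rounds to 1.2756.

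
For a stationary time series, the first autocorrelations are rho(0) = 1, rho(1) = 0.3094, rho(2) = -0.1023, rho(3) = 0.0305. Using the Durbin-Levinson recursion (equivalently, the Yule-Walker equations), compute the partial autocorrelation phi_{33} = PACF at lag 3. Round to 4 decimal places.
\phi_{33} = 0.1589

The PACF at lag k is phi_{kk}, the last component of the solution
to the Yule-Walker system G_k phi = r_k where
  (G_k)_{ij} = rho(|i - j|), (r_k)_i = rho(i), i,j = 1..k.
Equivalently, Durbin-Levinson gives phi_{kk} iteratively:
  phi_{11} = rho(1)
  phi_{kk} = [rho(k) - sum_{j=1..k-1} phi_{k-1,j} rho(k-j)]
            / [1 - sum_{j=1..k-1} phi_{k-1,j} rho(j)],
  phi_{k,j} = phi_{k-1,j} - phi_{kk} phi_{k-1,k-j},  j = 1..k-1.
Step k = 1:
  phi_11 = rho(1) = 0.3094.
Step k = 2:
  phi_22 = [rho(2) - phi_11 rho(1)] / [1 - phi_11 rho(1)] = [-0.1023 - (0.3094)(0.3094)] / [1 - (0.3094)(0.3094)]
         = -0.19802836 / 0.90427164 = -0.218992.
  Update: phi_21 = phi_11 - phi_22 phi_11 = 0.3094 - (-0.218992)(0.3094) = 0.377156.
Step k = 3:
  phi_33 = [rho(3) - phi_21 rho(2) - phi_22 rho(1)] / [1 - phi_21 rho(1) - phi_22 rho(2)]
    numerator   = 0.0305 - (0.377156)(-0.1023) - (-0.218992)(0.3094) = 0.13683924
    denominator = 1 - (0.377156)(0.3094) - (-0.218992)(-0.1023) = 0.86090499
  phi_33 = 0.13683924 / 0.86090499 = 0.1589.
Therefore phi_{33} = 0.1589.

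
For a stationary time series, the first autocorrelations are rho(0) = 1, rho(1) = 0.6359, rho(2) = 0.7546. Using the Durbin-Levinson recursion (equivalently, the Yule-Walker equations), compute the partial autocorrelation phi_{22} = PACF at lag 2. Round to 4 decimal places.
\phi_{22} = 0.5880

The PACF at lag k is phi_{kk}, the last component of the solution
to the Yule-Walker system G_k phi = r_k where
  (G_k)_{ij} = rho(|i - j|), (r_k)_i = rho(i), i,j = 1..k.
Equivalently, Durbin-Levinson gives phi_{kk} iteratively:
  phi_{11} = rho(1)
  phi_{kk} = [rho(k) - sum_{j=1..k-1} phi_{k-1,j} rho(k-j)]
            / [1 - sum_{j=1..k-1} phi_{k-1,j} rho(j)],
  phi_{k,j} = phi_{k-1,j} - phi_{kk} phi_{k-1,k-j},  j = 1..k-1.
Step k = 1:
  phi_11 = rho(1) = 0.6359.
Step k = 2:
  phi_22 = [rho(2) - phi_11 rho(1)] / [1 - phi_11 rho(1)] = [0.7546 - (0.6359)(0.6359)] / [1 - (0.6359)(0.6359)]
         = 0.35023119 / 0.59563119 = 0.588.
Therefore phi_{22} = 0.5880.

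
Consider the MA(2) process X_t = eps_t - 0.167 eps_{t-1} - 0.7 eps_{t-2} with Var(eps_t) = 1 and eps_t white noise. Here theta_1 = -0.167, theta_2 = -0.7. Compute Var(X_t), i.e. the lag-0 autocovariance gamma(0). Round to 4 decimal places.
\gamma(0) = 1.5179

For an MA(q) process X_t = eps_t + sum_i theta_i eps_{t-i} with
Var(eps_t) = sigma^2, the variance is
  gamma(0) = sigma^2 * (1 + sum_i theta_i^2).
  sum_i theta_i^2 = (-0.167)^2 + (-0.7)^2 = 0.027889 + 0.49 = 0.517889.
  gamma(0) = 1 * (1 + 0.517889) = 1 * 1.517889 = 1.517889, which rounds to 1.5179.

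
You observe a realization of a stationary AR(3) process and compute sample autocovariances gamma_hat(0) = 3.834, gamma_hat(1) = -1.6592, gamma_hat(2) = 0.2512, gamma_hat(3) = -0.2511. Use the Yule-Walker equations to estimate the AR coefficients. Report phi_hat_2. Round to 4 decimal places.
\hat\phi_{2} = -0.2110

The Yule-Walker equations for an AR(p) process read, in matrix form,
  Gamma_p phi = r_p,   with   (Gamma_p)_{ij} = gamma(|i - j|),
                       (r_p)_i = gamma(i),   i,j = 1..p.
Substitute the sample gammas (Toeplitz matrix and right-hand side of size 3):
  Gamma_p = [[3.834, -1.6592, 0.2512], [-1.6592, 3.834, -1.6592], [0.2512, -1.6592, 3.834]]
  r_p     = [-1.6592, 0.2512, -0.2511]
Written out (R1..R3):
  (R1) 3.834 phi_1 - 1.6592 phi_2 + 0.2512 phi_3 = -1.6592
  (R2) -1.6592 phi_1 + 3.834 phi_2 - 1.6592 phi_3 = 0.2512
  (R3) 0.2512 phi_1 - 1.6592 phi_2 + 3.834 phi_3 = -0.2511
Gaussian elimination:
  R2 <- R2 - (-1.6592/3.834) R1 = R2 - (-0.43276) R1:  3.115965 phi_2 - 1.550491 phi_3 = -0.466835
  R3 <- R3 - (0.2512/3.834) R1 = R3 - (0.065519) R1:  -1.550491 phi_2 + 3.817542 phi_3 = -0.142391
  R3 <- R3 - (-1.550491/3.115965) R2 = R3 - (-0.497596) R2:  3.046024 phi_3 = -0.374686
Back-substitution:
  phi_hat_3 = -0.374686 / 3.046024 = -0.123008
  phi_hat_2 = (-0.466835 - (-1.550491)(-0.123008)) / 3.115965 = -0.211029
  phi_hat_1 = (-1.6592 - (-1.6592)(-0.211029) - (0.2512)(-0.123008)) / 3.834 = -0.516025
So phi_hat = [-0.5160, -0.2110, -0.1230].
Therefore phi_hat_2 = -0.2110.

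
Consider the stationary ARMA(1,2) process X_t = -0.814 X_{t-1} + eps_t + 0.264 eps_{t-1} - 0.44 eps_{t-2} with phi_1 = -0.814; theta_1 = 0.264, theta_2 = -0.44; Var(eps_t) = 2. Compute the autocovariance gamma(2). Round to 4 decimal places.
\gamma(2) = 0.0225

Multiply the model equation by X_{t-k} and take expectations. With theta_0 = psi_0 = 1 and psi_j the MA(infinity) weights, this gives
  gamma(k) - sum_i phi_i gamma(k-i) = c_k,
  c_k = sigma^2 * sum_{j=k..q} theta_j psi_{j-k}   (c_k = 0 for k > q),
using gamma(-m) = gamma(m).
psi-weights needed (psi_j = theta_j + sum_i phi_i psi_{j-i}):
  psi_1 = theta_1 + phi_1 = 0.264 + (-0.814) = -0.55
  psi_2 = theta_2 + phi_1 psi_1 = -0.44 + (-0.814)(-0.55) = 0.0077
Right-hand sides:
  c_0 = sigma^2 (1 + theta_1 psi_1 + theta_2 psi_2) = 2 * (1 + (0.264)(-0.55) + (-0.44)(0.0077)) = 2 * 0.851412 = 1.702824
  c_1 = sigma^2 (theta_1 + theta_2 psi_1) = 2 * (0.264 + (-0.44)(-0.55)) = 1.012
  c_2 = sigma^2 theta_2 = 2 * (-0.44) = -0.88
Equations for k = 0 and k = 1 (AR order 1):
  gamma(0) = phi_1 gamma(1) + c_0
  gamma(1) = phi_1 gamma(0) + c_1
Substituting the second into the first: gamma(0) (1 - phi_1^2) = c_0 + phi_1 c_1, so
  gamma(0) = (c_0 + phi_1 c_1) / (1 - phi_1^2) = (1.702824 + (-0.814)(1.012)) / (1 - (-0.814)^2) = 0.879056 / 0.337404 = 2.605351.
  gamma(1) = phi_1 gamma(0) + c_1 = (-0.814)(2.605351) + (1.012) = -1.108756.
For k = 2: gamma(2) = phi_1 gamma(1) + c_2
  = (-0.814)(-1.108756) + (-0.88) = 0.022527.
Therefore gamma(2) = 0.0225 (to 4 decimal places).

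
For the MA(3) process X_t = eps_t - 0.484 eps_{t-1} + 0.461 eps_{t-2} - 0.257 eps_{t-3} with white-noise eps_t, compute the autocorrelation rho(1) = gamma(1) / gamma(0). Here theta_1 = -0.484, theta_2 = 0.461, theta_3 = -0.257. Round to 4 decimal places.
\rho(1) = -0.5457

For an MA(q) process with theta_0 = 1, the autocovariance is
  gamma(k) = sigma^2 * sum_{i=0..q-k} theta_i * theta_{i+k},
and rho(k) = gamma(k) / gamma(0). Sigma^2 cancels.
  numerator   = (1)*(-0.484) + (-0.484)*(0.461) + (0.461)*(-0.257) = -0.825601.
  denominator = (1)^2 + (-0.484)^2 + (0.461)^2 + (-0.257)^2 = 1.512826.
  rho(1) = -0.825601 / 1.512826 = -0.5457.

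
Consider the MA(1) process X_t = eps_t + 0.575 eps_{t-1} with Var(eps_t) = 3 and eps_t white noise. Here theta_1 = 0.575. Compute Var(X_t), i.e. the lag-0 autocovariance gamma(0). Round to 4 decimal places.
\gamma(0) = 3.9919

For an MA(q) process X_t = eps_t + sum_i theta_i eps_{t-i} with
Var(eps_t) = sigma^2, the variance is
  gamma(0) = sigma^2 * (1 + sum_i theta_i^2).
  sum_i theta_i^2 = (0.575)^2 = 0.330625.
  gamma(0) = 3 * (1 + 0.330625) = 3 * 1.330625 = 3.991875, which rounds to 3.9919.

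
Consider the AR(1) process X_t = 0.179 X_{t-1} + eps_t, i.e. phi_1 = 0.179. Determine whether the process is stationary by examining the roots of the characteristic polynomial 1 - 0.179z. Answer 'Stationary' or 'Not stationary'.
\text{Stationary}

The AR(p) characteristic polynomial is P(z) = 1 - 0.179z.
Stationarity requires all roots to lie outside the unit circle, i.e. |z| > 1 for every root.
This is linear in z: 1 + (-0.179) z = 0  =>  z = -1/(-0.179) = 5.586592,  |z| = 5.586592.
Moduli of all roots: 5.5866.
All moduli strictly greater than 1? Yes.
Verdict: Stationary.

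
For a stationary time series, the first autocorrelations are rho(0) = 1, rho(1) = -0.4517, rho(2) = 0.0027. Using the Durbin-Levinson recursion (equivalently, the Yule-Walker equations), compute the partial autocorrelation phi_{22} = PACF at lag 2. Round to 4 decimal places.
\phi_{22} = -0.2529

The PACF at lag k is phi_{kk}, the last component of the solution
to the Yule-Walker system G_k phi = r_k where
  (G_k)_{ij} = rho(|i - j|), (r_k)_i = rho(i), i,j = 1..k.
Equivalently, Durbin-Levinson gives phi_{kk} iteratively:
  phi_{11} = rho(1)
  phi_{kk} = [rho(k) - sum_{j=1..k-1} phi_{k-1,j} rho(k-j)]
            / [1 - sum_{j=1..k-1} phi_{k-1,j} rho(j)],
  phi_{k,j} = phi_{k-1,j} - phi_{kk} phi_{k-1,k-j},  j = 1..k-1.
Step k = 1:
  phi_11 = rho(1) = -0.4517.
Step k = 2:
  phi_22 = [rho(2) - phi_11 rho(1)] / [1 - phi_11 rho(1)] = [0.0027 - (-0.4517)(-0.4517)] / [1 - (-0.4517)(-0.4517)]
         = -0.20133289 / 0.79596711 = -0.2529.
Therefore phi_{22} = -0.2529.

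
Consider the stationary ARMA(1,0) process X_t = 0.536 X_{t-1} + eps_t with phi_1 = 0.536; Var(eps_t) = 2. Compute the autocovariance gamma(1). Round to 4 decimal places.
\gamma(1) = 1.5041

Multiply the model equation by X_{t-k} and take expectations. With theta_0 = psi_0 = 1 and psi_j the MA(infinity) weights, this gives
  gamma(k) - sum_i phi_i gamma(k-i) = c_k,
  c_k = sigma^2 * sum_{j=k..q} theta_j psi_{j-k}   (c_k = 0 for k > q),
using gamma(-m) = gamma(m).
Pure AR (q = 0): c_0 = sigma^2 = 2, c_k = 0 for k >= 1.
Equations for k = 0 and k = 1 (AR order 1):
  gamma(0) = phi_1 gamma(1) + c_0
  gamma(1) = phi_1 gamma(0) + c_1
Substituting the second into the first: gamma(0) (1 - phi_1^2) = c_0 + phi_1 c_1, so
  gamma(0) = c_0 / (1 - phi_1^2) = 2 / (1 - (0.536)^2) = 2 / 0.712704 = 2.806214.
  gamma(1) = phi_1 gamma(0) = (0.536)(2.806214) = 1.504131.
Therefore gamma(1) = 1.5041 (to 4 decimal places).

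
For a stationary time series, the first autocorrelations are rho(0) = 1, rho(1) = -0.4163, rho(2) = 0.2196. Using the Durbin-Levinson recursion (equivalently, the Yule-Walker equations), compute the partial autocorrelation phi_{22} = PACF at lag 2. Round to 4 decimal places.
\phi_{22} = 0.0560

The PACF at lag k is phi_{kk}, the last component of the solution
to the Yule-Walker system G_k phi = r_k where
  (G_k)_{ij} = rho(|i - j|), (r_k)_i = rho(i), i,j = 1..k.
Equivalently, Durbin-Levinson gives phi_{kk} iteratively:
  phi_{11} = rho(1)
  phi_{kk} = [rho(k) - sum_{j=1..k-1} phi_{k-1,j} rho(k-j)]
            / [1 - sum_{j=1..k-1} phi_{k-1,j} rho(j)],
  phi_{k,j} = phi_{k-1,j} - phi_{kk} phi_{k-1,k-j},  j = 1..k-1.
Step k = 1:
  phi_11 = rho(1) = -0.4163.
Step k = 2:
  phi_22 = [rho(2) - phi_11 rho(1)] / [1 - phi_11 rho(1)] = [0.2196 - (-0.4163)(-0.4163)] / [1 - (-0.4163)(-0.4163)]
         = 0.04629431 / 0.82669431 = 0.056.
Therefore phi_{22} = 0.0560.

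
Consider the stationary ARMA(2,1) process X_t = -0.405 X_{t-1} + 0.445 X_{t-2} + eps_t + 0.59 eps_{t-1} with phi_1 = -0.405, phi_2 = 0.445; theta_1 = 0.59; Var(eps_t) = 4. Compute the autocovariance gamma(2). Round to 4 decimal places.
\gamma(2) = 2.1257

Multiply the model equation by X_{t-k} and take expectations. With theta_0 = psi_0 = 1 and psi_j the MA(infinity) weights, this gives
  gamma(k) - sum_i phi_i gamma(k-i) = c_k,
  c_k = sigma^2 * sum_{j=k..q} theta_j psi_{j-k}   (c_k = 0 for k > q),
using gamma(-m) = gamma(m).
psi-weights needed (psi_j = theta_j + sum_i phi_i psi_{j-i}):
  psi_1 = theta_1 + phi_1 = 0.59 + (-0.405) = 0.185
Right-hand sides:
  c_0 = sigma^2 (1 + theta_1 psi_1) = 4 * (1 + (0.59)(0.185)) = 4 * 1.10915 = 4.4366
  c_1 = sigma^2 theta_1 = 4 * (0.59) = 2.36
  c_2 = 0
Equations for k = 0, 1, 2 (AR order 2, c_2 = 0):
  (E0) gamma(0) = phi_1 gamma(1) + phi_2 gamma(2) + c_0
  (E1) gamma(1) = phi_1 gamma(0) + phi_2 gamma(1) + c_1
  (E2) gamma(2) = phi_1 gamma(1) + phi_2 gamma(0)
From (E1): gamma(1) = A gamma(0) + B with
  A = phi_1 / (1 - phi_2) = -0.405 / 0.555 = -0.72973,   B = c_1 / (1 - phi_2) = 2.36 / 0.555 = 4.252252.
Insert (E2) into (E0): gamma(0) (1 - phi_2^2) = phi_1 (1 + phi_2) gamma(1) + c_0.
  phi_1 (1 + phi_2) = (-0.405)(1.445) = -0.585225,   1 - phi_2^2 = 0.801975.
Replace gamma(1) by A gamma(0) + B and collect gamma(0):
  gamma(0) [0.801975 - (-0.585225)(-0.72973)] = (-0.585225)(4.252252) + 4.4366
  gamma(0) * 0.374919 = 1.948076
  gamma(0) = 1.948076 / 0.374919 = 5.195992.
  gamma(1) = A gamma(0) + B = (-0.72973)(5.195992) + (4.252252) = 0.460582.
  gamma(2) = phi_1 gamma(1) + phi_2 gamma(0) = (-0.405)(0.460582) + (0.445)(5.195992) = 2.125681.
Therefore gamma(2) = 2.1257 (to 4 decimal places).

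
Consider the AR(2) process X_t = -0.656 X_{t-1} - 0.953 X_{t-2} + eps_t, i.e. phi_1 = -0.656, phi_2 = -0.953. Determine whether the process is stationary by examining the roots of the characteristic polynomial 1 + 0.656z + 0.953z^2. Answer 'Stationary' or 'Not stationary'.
\text{Stationary}

The AR(p) characteristic polynomial is P(z) = 1 + 0.656z + 0.953z^2.
Stationarity requires all roots to lie outside the unit circle, i.e. |z| > 1 for every root.
Set 1 + (0.656) z + (0.953) z^2 = 0, i.e. a z^2 + b z + c = 0 with a = 0.953, b = 0.656, c = 1.
Discriminant D = b^2 - 4ac = (0.656)^2 - 4*(0.953)*1 = 0.430336 - (3.812) = -3.381664.
D < 0, so the roots are the complex-conjugate pair z = (-b +/- i sqrt(-D)) / (2a) = -0.3442 +/- 0.9648i.
For a conjugate pair |z|^2 = z * conj(z) = (product of roots) = c/a = 1/(0.953) = 1.049318, so |z| = sqrt(1.049318) = 1.0244 for both roots.
Moduli of all roots: 1.0244, 1.0244.
All moduli strictly greater than 1? Yes.
Verdict: Stationary.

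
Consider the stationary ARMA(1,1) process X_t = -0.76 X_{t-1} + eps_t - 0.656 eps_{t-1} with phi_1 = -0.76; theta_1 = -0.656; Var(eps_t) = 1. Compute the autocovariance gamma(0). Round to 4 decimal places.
\gamma(0) = 5.7468

Multiply the model equation by X_{t-k} and take expectations. With theta_0 = psi_0 = 1 and psi_j the MA(infinity) weights, this gives
  gamma(k) - sum_i phi_i gamma(k-i) = c_k,
  c_k = sigma^2 * sum_{j=k..q} theta_j psi_{j-k}   (c_k = 0 for k > q),
using gamma(-m) = gamma(m).
psi-weights needed (psi_j = theta_j + sum_i phi_i psi_{j-i}):
  psi_1 = theta_1 + phi_1 = -0.656 + (-0.76) = -1.416
Right-hand sides:
  c_0 = sigma^2 (1 + theta_1 psi_1) = 1 * (1 + (-0.656)(-1.416)) = 1 * 1.928896 = 1.928896
  c_1 = sigma^2 theta_1 = 1 * (-0.656) = -0.656
  c_2 = 0
Equations for k = 0 and k = 1 (AR order 1):
  gamma(0) = phi_1 gamma(1) + c_0
  gamma(1) = phi_1 gamma(0) + c_1
Substituting the second into the first: gamma(0) (1 - phi_1^2) = c_0 + phi_1 c_1, so
  gamma(0) = (c_0 + phi_1 c_1) / (1 - phi_1^2) = (1.928896 + (-0.76)(-0.656)) / (1 - (-0.76)^2) = 2.427456 / 0.4224 = 5.746818.
Therefore gamma(0) = 5.7468 (to 4 decimal places).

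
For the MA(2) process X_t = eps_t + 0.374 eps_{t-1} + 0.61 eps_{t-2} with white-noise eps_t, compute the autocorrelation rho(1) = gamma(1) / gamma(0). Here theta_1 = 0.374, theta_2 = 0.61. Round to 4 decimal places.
\rho(1) = 0.3982

For an MA(q) process with theta_0 = 1, the autocovariance is
  gamma(k) = sigma^2 * sum_{i=0..q-k} theta_i * theta_{i+k},
and rho(k) = gamma(k) / gamma(0). Sigma^2 cancels.
  numerator   = (1)*(0.374) + (0.374)*(0.61) = 0.60214.
  denominator = (1)^2 + (0.374)^2 + (0.61)^2 = 1.511976.
  rho(1) = 0.60214 / 1.511976 = 0.3982.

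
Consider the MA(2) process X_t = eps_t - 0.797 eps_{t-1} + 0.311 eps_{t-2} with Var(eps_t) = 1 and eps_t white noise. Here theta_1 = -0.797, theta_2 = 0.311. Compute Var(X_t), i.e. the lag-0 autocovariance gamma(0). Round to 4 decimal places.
\gamma(0) = 1.7319

For an MA(q) process X_t = eps_t + sum_i theta_i eps_{t-i} with
Var(eps_t) = sigma^2, the variance is
  gamma(0) = sigma^2 * (1 + sum_i theta_i^2).
  sum_i theta_i^2 = (-0.797)^2 + (0.311)^2 = 0.635209 + 0.096721 = 0.73193.
  gamma(0) = 1 * (1 + 0.73193) = 1 * 1.73193 = 1.73193, which rounds to 1.7319.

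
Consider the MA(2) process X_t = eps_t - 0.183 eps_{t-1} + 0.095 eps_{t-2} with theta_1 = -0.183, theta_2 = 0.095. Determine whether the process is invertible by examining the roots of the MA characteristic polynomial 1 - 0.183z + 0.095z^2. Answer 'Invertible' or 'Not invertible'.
\text{Invertible}

The MA(q) characteristic polynomial is P(z) = 1 - 0.183z + 0.095z^2.
Invertibility requires all roots to lie outside the unit circle, i.e. |z| > 1 for every root.
Set 1 + (-0.183) z + (0.095) z^2 = 0, i.e. a z^2 + b z + c = 0 with a = 0.095, b = -0.183, c = 1.
Discriminant D = b^2 - 4ac = (-0.183)^2 - 4*(0.095)*1 = 0.033489 - (0.38) = -0.346511.
D < 0, so the roots are the complex-conjugate pair z = (-b +/- i sqrt(-D)) / (2a) = 0.9632 +/- 3.0982i.
For a conjugate pair |z|^2 = z * conj(z) = (product of roots) = c/a = 1/(0.095) = 10.526316, so |z| = sqrt(10.526316) = 3.2444 for both roots.
Moduli of all roots: 3.2444, 3.2444.
All moduli strictly greater than 1? Yes.
Verdict: Invertible.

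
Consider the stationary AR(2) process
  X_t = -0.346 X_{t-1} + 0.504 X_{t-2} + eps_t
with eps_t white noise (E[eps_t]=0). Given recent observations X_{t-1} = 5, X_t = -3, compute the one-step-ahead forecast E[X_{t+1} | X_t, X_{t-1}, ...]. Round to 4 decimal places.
E[X_{t+1} \mid \mathcal F_t] = 3.5580

For an AR(p) model X_t = c + sum_i phi_i X_{t-i} + eps_t, the
one-step-ahead conditional mean is
  E[X_{t+1} | X_t, ...] = c + sum_i phi_i X_{t+1-i}.
Substitute known values:
  E[X_{t+1} | ...] = (-0.346) * (-3) + (0.504) * (5)
                   = 3.5580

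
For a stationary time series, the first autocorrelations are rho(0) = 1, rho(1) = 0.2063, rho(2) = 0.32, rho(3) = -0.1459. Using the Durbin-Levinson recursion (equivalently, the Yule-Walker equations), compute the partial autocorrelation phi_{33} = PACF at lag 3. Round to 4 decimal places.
\phi_{33} = -0.2880

The PACF at lag k is phi_{kk}, the last component of the solution
to the Yule-Walker system G_k phi = r_k where
  (G_k)_{ij} = rho(|i - j|), (r_k)_i = rho(i), i,j = 1..k.
Equivalently, Durbin-Levinson gives phi_{kk} iteratively:
  phi_{11} = rho(1)
  phi_{kk} = [rho(k) - sum_{j=1..k-1} phi_{k-1,j} rho(k-j)]
            / [1 - sum_{j=1..k-1} phi_{k-1,j} rho(j)],
  phi_{k,j} = phi_{k-1,j} - phi_{kk} phi_{k-1,k-j},  j = 1..k-1.
Step k = 1:
  phi_11 = rho(1) = 0.2063.
Step k = 2:
  phi_22 = [rho(2) - phi_11 rho(1)] / [1 - phi_11 rho(1)] = [0.32 - (0.2063)(0.2063)] / [1 - (0.2063)(0.2063)]
         = 0.27744031 / 0.95744031 = 0.289773.
  Update: phi_21 = phi_11 - phi_22 phi_11 = 0.2063 - (0.289773)(0.2063) = 0.14652.
Step k = 3:
  phi_33 = [rho(3) - phi_21 rho(2) - phi_22 rho(1)] / [1 - phi_21 rho(1) - phi_22 rho(2)]
    numerator   = -0.1459 - (0.14652)(0.32) - (0.289773)(0.2063) = -0.25256651
    denominator = 1 - (0.14652)(0.2063) - (0.289773)(0.32) = 0.87704561
  phi_33 = -0.25256651 / 0.87704561 = -0.288.
Therefore phi_{33} = -0.2880.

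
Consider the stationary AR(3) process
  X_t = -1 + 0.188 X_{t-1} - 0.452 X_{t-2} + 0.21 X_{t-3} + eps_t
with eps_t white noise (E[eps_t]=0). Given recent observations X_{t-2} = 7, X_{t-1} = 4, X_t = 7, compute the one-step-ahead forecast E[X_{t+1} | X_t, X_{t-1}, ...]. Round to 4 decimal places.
E[X_{t+1} \mid \mathcal F_t] = -0.0220

For an AR(p) model X_t = c + sum_i phi_i X_{t-i} + eps_t, the
one-step-ahead conditional mean is
  E[X_{t+1} | X_t, ...] = c + sum_i phi_i X_{t+1-i}.
Substitute known values:
  E[X_{t+1} | ...] = -1 + (0.188) * (7) + (-0.452) * (4) + (0.21) * (7)
                   = -0.0220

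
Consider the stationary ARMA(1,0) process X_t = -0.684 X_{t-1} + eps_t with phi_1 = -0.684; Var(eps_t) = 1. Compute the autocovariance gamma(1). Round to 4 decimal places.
\gamma(1) = -1.2854

Multiply the model equation by X_{t-k} and take expectations. With theta_0 = psi_0 = 1 and psi_j the MA(infinity) weights, this gives
  gamma(k) - sum_i phi_i gamma(k-i) = c_k,
  c_k = sigma^2 * sum_{j=k..q} theta_j psi_{j-k}   (c_k = 0 for k > q),
using gamma(-m) = gamma(m).
Pure AR (q = 0): c_0 = sigma^2 = 1, c_k = 0 for k >= 1.
Equations for k = 0 and k = 1 (AR order 1):
  gamma(0) = phi_1 gamma(1) + c_0
  gamma(1) = phi_1 gamma(0) + c_1
Substituting the second into the first: gamma(0) (1 - phi_1^2) = c_0 + phi_1 c_1, so
  gamma(0) = c_0 / (1 - phi_1^2) = 1 / (1 - (-0.684)^2) = 1 / 0.532144 = 1.879191.
  gamma(1) = phi_1 gamma(0) = (-0.684)(1.879191) = -1.285366.
Therefore gamma(1) = -1.2854 (to 4 decimal places).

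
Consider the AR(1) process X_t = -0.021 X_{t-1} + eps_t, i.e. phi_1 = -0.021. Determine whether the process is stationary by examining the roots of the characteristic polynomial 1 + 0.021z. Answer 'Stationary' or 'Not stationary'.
\text{Stationary}

The AR(p) characteristic polynomial is P(z) = 1 + 0.021z.
Stationarity requires all roots to lie outside the unit circle, i.e. |z| > 1 for every root.
This is linear in z: 1 + (0.021) z = 0  =>  z = -1/(0.021) = -47.619048,  |z| = 47.619048.
Moduli of all roots: 47.6190.
All moduli strictly greater than 1? Yes.
Verdict: Stationary.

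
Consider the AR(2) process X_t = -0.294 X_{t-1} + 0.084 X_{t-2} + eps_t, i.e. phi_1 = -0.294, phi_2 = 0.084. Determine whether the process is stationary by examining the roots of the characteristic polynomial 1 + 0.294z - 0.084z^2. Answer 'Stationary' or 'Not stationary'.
\text{Stationary}

The AR(p) characteristic polynomial is P(z) = 1 + 0.294z - 0.084z^2.
Stationarity requires all roots to lie outside the unit circle, i.e. |z| > 1 for every root.
Set 1 + (0.294) z + (-0.084) z^2 = 0, i.e. a z^2 + b z + c = 0 with a = -0.084, b = 0.294, c = 1.
Discriminant D = b^2 - 4ac = (0.294)^2 - 4*(-0.084)*1 = 0.086436 - (-0.336) = 0.422436.
D >= 0, so the roots are real: z = (-b +/- sqrt(D)) / (2a) = (-0.294 +/- 0.649951) / (-0.168).
  z_1 = (-0.294 + 0.649951) / (-0.168) = -2.1188,   |z_1| = 2.1188.
  z_2 = (-0.294 - 0.649951) / (-0.168) = 5.6188,   |z_2| = 5.6188.
Moduli of all roots: 2.1188, 5.6188.
All moduli strictly greater than 1? Yes.
Verdict: Stationary.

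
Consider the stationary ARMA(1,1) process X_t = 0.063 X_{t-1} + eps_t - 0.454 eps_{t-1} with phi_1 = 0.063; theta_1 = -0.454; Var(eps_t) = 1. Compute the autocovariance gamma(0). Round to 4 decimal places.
\gamma(0) = 1.1535

Multiply the model equation by X_{t-k} and take expectations. With theta_0 = psi_0 = 1 and psi_j the MA(infinity) weights, this gives
  gamma(k) - sum_i phi_i gamma(k-i) = c_k,
  c_k = sigma^2 * sum_{j=k..q} theta_j psi_{j-k}   (c_k = 0 for k > q),
using gamma(-m) = gamma(m).
psi-weights needed (psi_j = theta_j + sum_i phi_i psi_{j-i}):
  psi_1 = theta_1 + phi_1 = -0.454 + (0.063) = -0.391
Right-hand sides:
  c_0 = sigma^2 (1 + theta_1 psi_1) = 1 * (1 + (-0.454)(-0.391)) = 1 * 1.177514 = 1.177514
  c_1 = sigma^2 theta_1 = 1 * (-0.454) = -0.454
  c_2 = 0
Equations for k = 0 and k = 1 (AR order 1):
  gamma(0) = phi_1 gamma(1) + c_0
  gamma(1) = phi_1 gamma(0) + c_1
Substituting the second into the first: gamma(0) (1 - phi_1^2) = c_0 + phi_1 c_1, so
  gamma(0) = (c_0 + phi_1 c_1) / (1 - phi_1^2) = (1.177514 + (0.063)(-0.454)) / (1 - (0.063)^2) = 1.148912 / 0.996031 = 1.15349.
Therefore gamma(0) = 1.1535 (to 4 decimal places).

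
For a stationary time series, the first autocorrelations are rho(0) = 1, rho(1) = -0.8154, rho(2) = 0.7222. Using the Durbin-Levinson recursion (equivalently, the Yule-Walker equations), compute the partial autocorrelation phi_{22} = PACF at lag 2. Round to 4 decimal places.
\phi_{22} = 0.1711

The PACF at lag k is phi_{kk}, the last component of the solution
to the Yule-Walker system G_k phi = r_k where
  (G_k)_{ij} = rho(|i - j|), (r_k)_i = rho(i), i,j = 1..k.
Equivalently, Durbin-Levinson gives phi_{kk} iteratively:
  phi_{11} = rho(1)
  phi_{kk} = [rho(k) - sum_{j=1..k-1} phi_{k-1,j} rho(k-j)]
            / [1 - sum_{j=1..k-1} phi_{k-1,j} rho(j)],
  phi_{k,j} = phi_{k-1,j} - phi_{kk} phi_{k-1,k-j},  j = 1..k-1.
Step k = 1:
  phi_11 = rho(1) = -0.8154.
Step k = 2:
  phi_22 = [rho(2) - phi_11 rho(1)] / [1 - phi_11 rho(1)] = [0.7222 - (-0.8154)(-0.8154)] / [1 - (-0.8154)(-0.8154)]
         = 0.05732284 / 0.33512284 = 0.1711.
Therefore phi_{22} = 0.1711.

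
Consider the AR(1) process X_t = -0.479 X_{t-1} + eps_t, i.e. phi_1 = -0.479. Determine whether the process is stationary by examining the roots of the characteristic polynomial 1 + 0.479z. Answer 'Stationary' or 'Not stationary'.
\text{Stationary}

The AR(p) characteristic polynomial is P(z) = 1 + 0.479z.
Stationarity requires all roots to lie outside the unit circle, i.e. |z| > 1 for every root.
This is linear in z: 1 + (0.479) z = 0  =>  z = -1/(0.479) = -2.087683,  |z| = 2.087683.
Moduli of all roots: 2.0877.
All moduli strictly greater than 1? Yes.
Verdict: Stationary.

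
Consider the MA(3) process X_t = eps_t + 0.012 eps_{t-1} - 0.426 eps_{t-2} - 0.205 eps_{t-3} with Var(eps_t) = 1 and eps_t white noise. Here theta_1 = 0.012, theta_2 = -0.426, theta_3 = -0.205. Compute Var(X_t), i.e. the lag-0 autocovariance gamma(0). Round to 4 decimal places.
\gamma(0) = 1.2236

For an MA(q) process X_t = eps_t + sum_i theta_i eps_{t-i} with
Var(eps_t) = sigma^2, the variance is
  gamma(0) = sigma^2 * (1 + sum_i theta_i^2).
  sum_i theta_i^2 = (0.012)^2 + (-0.426)^2 + (-0.205)^2 = 0.000144 + 0.181476 + 0.042025 = 0.223645.
  gamma(0) = 1 * (1 + 0.223645) = 1 * 1.223645 = 1.223645, which rounds to 1.2236.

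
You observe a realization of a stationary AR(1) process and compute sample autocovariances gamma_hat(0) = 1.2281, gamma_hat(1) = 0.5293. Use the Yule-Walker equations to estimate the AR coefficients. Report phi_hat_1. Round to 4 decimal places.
\hat\phi_{1} = 0.4310

The Yule-Walker equations for an AR(p) process read, in matrix form,
  Gamma_p phi = r_p,   with   (Gamma_p)_{ij} = gamma(|i - j|),
                       (r_p)_i = gamma(i),   i,j = 1..p.
Substitute the sample gammas (Toeplitz matrix and right-hand side of size 1):
  Gamma_p = [[1.2281]]
  r_p     = [0.5293]
With p = 1 this is the single equation gamma(0) phi_1 = gamma(1):
  phi_hat_1 = gamma(1) / gamma(0) = 0.5293 / 1.2281 = 0.4310.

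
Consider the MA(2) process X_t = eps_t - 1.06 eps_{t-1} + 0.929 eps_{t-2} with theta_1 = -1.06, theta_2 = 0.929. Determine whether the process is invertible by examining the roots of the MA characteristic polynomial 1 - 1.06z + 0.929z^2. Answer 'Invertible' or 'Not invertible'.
\text{Invertible}

The MA(q) characteristic polynomial is P(z) = 1 - 1.06z + 0.929z^2.
Invertibility requires all roots to lie outside the unit circle, i.e. |z| > 1 for every root.
Set 1 + (-1.06) z + (0.929) z^2 = 0, i.e. a z^2 + b z + c = 0 with a = 0.929, b = -1.06, c = 1.
Discriminant D = b^2 - 4ac = (-1.06)^2 - 4*(0.929)*1 = 1.1236 - (3.716) = -2.5924.
D < 0, so the roots are the complex-conjugate pair z = (-b +/- i sqrt(-D)) / (2a) = 0.5705 +/- 0.8666i.
For a conjugate pair |z|^2 = z * conj(z) = (product of roots) = c/a = 1/(0.929) = 1.076426, so |z| = sqrt(1.076426) = 1.0375 for both roots.
Moduli of all roots: 1.0375, 1.0375.
All moduli strictly greater than 1? Yes.
Verdict: Invertible.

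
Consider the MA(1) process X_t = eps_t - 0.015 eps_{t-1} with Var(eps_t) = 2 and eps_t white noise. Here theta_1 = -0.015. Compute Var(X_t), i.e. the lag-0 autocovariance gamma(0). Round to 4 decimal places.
\gamma(0) = 2.0005

For an MA(q) process X_t = eps_t + sum_i theta_i eps_{t-i} with
Var(eps_t) = sigma^2, the variance is
  gamma(0) = sigma^2 * (1 + sum_i theta_i^2).
  sum_i theta_i^2 = (-0.015)^2 = 0.000225.
  gamma(0) = 2 * (1 + 0.000225) = 2 * 1.000225 = 2.00045, which rounds to 2.0005.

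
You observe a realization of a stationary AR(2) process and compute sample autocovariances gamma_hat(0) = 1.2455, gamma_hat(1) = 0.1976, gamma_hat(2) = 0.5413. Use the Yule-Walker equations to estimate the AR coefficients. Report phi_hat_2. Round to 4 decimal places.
\hat\phi_{2} = 0.4200

The Yule-Walker equations for an AR(p) process read, in matrix form,
  Gamma_p phi = r_p,   with   (Gamma_p)_{ij} = gamma(|i - j|),
                       (r_p)_i = gamma(i),   i,j = 1..p.
Substitute the sample gammas (Toeplitz matrix and right-hand side of size 2):
  Gamma_p = [[1.2455, 0.1976], [0.1976, 1.2455]]
  r_p     = [0.1976, 0.5413]
Written out:
  1.2455 phi_1 + 0.1976 phi_2 = 0.1976
  0.1976 phi_1 + 1.2455 phi_2 = 0.5413
Solve by Cramer's rule:
  det = gamma(0)^2 - gamma(1)^2 = (1.2455)^2 - (0.1976)^2 = 1.55127025 - 0.03904576 = 1.51222449
  phi_hat_1 = [gamma(1) gamma(0) - gamma(1) gamma(2)] / det = [(0.1976)(1.2455) - (0.1976)(0.5413)] / 1.51222449 = 0.13914992 / 1.51222449 = 0.092
  phi_hat_2 = [gamma(0) gamma(2) - gamma(1)^2] / det = [(1.2455)(0.5413) - (0.1976)^2] / 1.51222449 = 0.63514339 / 1.51222449 = 0.42
So phi_hat = [0.0920, 0.4200].
Therefore phi_hat_2 = 0.4200.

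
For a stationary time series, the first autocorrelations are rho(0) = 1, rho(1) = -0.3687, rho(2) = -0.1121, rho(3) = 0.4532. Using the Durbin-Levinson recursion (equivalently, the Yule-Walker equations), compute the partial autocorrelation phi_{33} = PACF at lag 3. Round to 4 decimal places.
\phi_{33} = 0.3710

The PACF at lag k is phi_{kk}, the last component of the solution
to the Yule-Walker system G_k phi = r_k where
  (G_k)_{ij} = rho(|i - j|), (r_k)_i = rho(i), i,j = 1..k.
Equivalently, Durbin-Levinson gives phi_{kk} iteratively:
  phi_{11} = rho(1)
  phi_{kk} = [rho(k) - sum_{j=1..k-1} phi_{k-1,j} rho(k-j)]
            / [1 - sum_{j=1..k-1} phi_{k-1,j} rho(j)],
  phi_{k,j} = phi_{k-1,j} - phi_{kk} phi_{k-1,k-j},  j = 1..k-1.
Step k = 1:
  phi_11 = rho(1) = -0.3687.
Step k = 2:
  phi_22 = [rho(2) - phi_11 rho(1)] / [1 - phi_11 rho(1)] = [-0.1121 - (-0.3687)(-0.3687)] / [1 - (-0.3687)(-0.3687)]
         = -0.24803969 / 0.86406031 = -0.287063.
  Update: phi_21 = phi_11 - phi_22 phi_11 = -0.3687 - (-0.287063)(-0.3687) = -0.47454.
Step k = 3:
  phi_33 = [rho(3) - phi_21 rho(2) - phi_22 rho(1)] / [1 - phi_21 rho(1) - phi_22 rho(2)]
    numerator   = 0.4532 - (-0.47454)(-0.1121) - (-0.287063)(-0.3687) = 0.29416395
    denominator = 1 - (-0.47454)(-0.3687) - (-0.287063)(-0.1121) = 0.79285731
  phi_33 = 0.29416395 / 0.79285731 = 0.371.
Therefore phi_{33} = 0.3710.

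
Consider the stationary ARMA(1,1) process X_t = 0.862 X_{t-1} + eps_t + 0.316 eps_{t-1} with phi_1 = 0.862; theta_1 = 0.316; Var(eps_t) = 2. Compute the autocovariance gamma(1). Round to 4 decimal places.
\gamma(1) = 11.6664

Multiply the model equation by X_{t-k} and take expectations. With theta_0 = psi_0 = 1 and psi_j the MA(infinity) weights, this gives
  gamma(k) - sum_i phi_i gamma(k-i) = c_k,
  c_k = sigma^2 * sum_{j=k..q} theta_j psi_{j-k}   (c_k = 0 for k > q),
using gamma(-m) = gamma(m).
psi-weights needed (psi_j = theta_j + sum_i phi_i psi_{j-i}):
  psi_1 = theta_1 + phi_1 = 0.316 + (0.862) = 1.178
Right-hand sides:
  c_0 = sigma^2 (1 + theta_1 psi_1) = 2 * (1 + (0.316)(1.178)) = 2 * 1.372248 = 2.744496
  c_1 = sigma^2 theta_1 = 2 * (0.316) = 0.632
  c_2 = 0
Equations for k = 0 and k = 1 (AR order 1):
  gamma(0) = phi_1 gamma(1) + c_0
  gamma(1) = phi_1 gamma(0) + c_1
Substituting the second into the first: gamma(0) (1 - phi_1^2) = c_0 + phi_1 c_1, so
  gamma(0) = (c_0 + phi_1 c_1) / (1 - phi_1^2) = (2.744496 + (0.862)(0.632)) / (1 - (0.862)^2) = 3.28928 / 0.256956 = 12.800946.
  gamma(1) = phi_1 gamma(0) + c_1 = (0.862)(12.800946) + (0.632) = 11.666416.
Therefore gamma(1) = 11.6664 (to 4 decimal places).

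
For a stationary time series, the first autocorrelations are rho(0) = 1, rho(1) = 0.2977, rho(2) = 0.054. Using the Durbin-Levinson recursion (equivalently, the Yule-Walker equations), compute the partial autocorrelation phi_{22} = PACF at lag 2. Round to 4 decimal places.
\phi_{22} = -0.0380

The PACF at lag k is phi_{kk}, the last component of the solution
to the Yule-Walker system G_k phi = r_k where
  (G_k)_{ij} = rho(|i - j|), (r_k)_i = rho(i), i,j = 1..k.
Equivalently, Durbin-Levinson gives phi_{kk} iteratively:
  phi_{11} = rho(1)
  phi_{kk} = [rho(k) - sum_{j=1..k-1} phi_{k-1,j} rho(k-j)]
            / [1 - sum_{j=1..k-1} phi_{k-1,j} rho(j)],
  phi_{k,j} = phi_{k-1,j} - phi_{kk} phi_{k-1,k-j},  j = 1..k-1.
Step k = 1:
  phi_11 = rho(1) = 0.2977.
Step k = 2:
  phi_22 = [rho(2) - phi_11 rho(1)] / [1 - phi_11 rho(1)] = [0.054 - (0.2977)(0.2977)] / [1 - (0.2977)(0.2977)]
         = -0.03462529 / 0.91137471 = -0.038.
Therefore phi_{22} = -0.0380.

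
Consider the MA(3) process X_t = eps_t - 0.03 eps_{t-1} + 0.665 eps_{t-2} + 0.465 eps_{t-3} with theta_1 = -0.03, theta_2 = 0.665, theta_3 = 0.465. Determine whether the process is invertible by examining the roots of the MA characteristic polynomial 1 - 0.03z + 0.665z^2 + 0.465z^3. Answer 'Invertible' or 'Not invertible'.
\text{Invertible}

The MA(q) characteristic polynomial is P(z) = 1 - 0.03z + 0.665z^2 + 0.465z^3.
Invertibility requires all roots to lie outside the unit circle, i.e. |z| > 1 for every root.
Degree 3: look for a simple real root z0 first, then factor out (1 - z/z0) and solve the remaining quadratic.
Testing z0 = -2: P(-2) = 1 + (-0.03)(-2) + (0.665)(-2)^2 + (0.465)(-2)^3
  = 1 + (0.06) + (2.66) + (-3.72) = 0.  So z_0 = -2 is a root, |z_0| = 2.
Divide out the factor (1 + 0.5 z) = (1 - z/z0) (since 1/z0 = -0.5):
  P(z) = (1 + 0.5 z)(1 + (-0.53) z + (0.93) z^2)
  [check: z-coef -0.53 - (-0.5) = -0.03; z^2-coef 0.93 - (-0.5)(-0.53) = 0.665; z^3-coef -(-0.5)(0.93) = 0.465.]
Remaining roots from the quadratic factor 1 + (-0.53) z + (0.93) z^2:
  Set 1 + (-0.53) z + (0.93) z^2 = 0, i.e. a z^2 + b z + c = 0 with a = 0.93, b = -0.53, c = 1.
  Discriminant D = b^2 - 4ac = (-0.53)^2 - 4*(0.93)*1 = 0.2809 - (3.72) = -3.4391.
  D < 0, so the roots are the complex-conjugate pair z = (-b +/- i sqrt(-D)) / (2a) = 0.2849 +/- 0.997i.
  For a conjugate pair |z|^2 = z * conj(z) = (product of roots) = c/a = 1/(0.93) = 1.075269, so |z| = sqrt(1.075269) = 1.037 for both roots.
Moduli of all roots: 2.0000, 1.0370, 1.0370.
All moduli strictly greater than 1? Yes.
Verdict: Invertible.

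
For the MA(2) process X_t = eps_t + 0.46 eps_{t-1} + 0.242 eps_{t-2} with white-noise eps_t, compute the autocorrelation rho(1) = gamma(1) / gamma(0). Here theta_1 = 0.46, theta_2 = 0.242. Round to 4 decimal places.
\rho(1) = 0.4498

For an MA(q) process with theta_0 = 1, the autocovariance is
  gamma(k) = sigma^2 * sum_{i=0..q-k} theta_i * theta_{i+k},
and rho(k) = gamma(k) / gamma(0). Sigma^2 cancels.
  numerator   = (1)*(0.46) + (0.46)*(0.242) = 0.57132.
  denominator = (1)^2 + (0.46)^2 + (0.242)^2 = 1.270164.
  rho(1) = 0.57132 / 1.270164 = 0.4498.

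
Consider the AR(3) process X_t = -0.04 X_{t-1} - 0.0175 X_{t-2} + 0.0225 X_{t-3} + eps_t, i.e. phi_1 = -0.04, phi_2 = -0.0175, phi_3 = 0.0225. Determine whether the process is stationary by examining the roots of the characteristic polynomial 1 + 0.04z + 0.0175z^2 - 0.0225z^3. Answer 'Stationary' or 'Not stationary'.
\text{Stationary}

The AR(p) characteristic polynomial is P(z) = 1 + 0.04z + 0.0175z^2 - 0.0225z^3.
Stationarity requires all roots to lie outside the unit circle, i.e. |z| > 1 for every root.
Degree 3: look for a simple real root z0 first, then factor out (1 - z/z0) and solve the remaining quadratic.
Testing z0 = 4: P(4) = 1 + (0.04)(4) + (0.0175)(4)^2 + (-0.0225)(4)^3
  = 1 + (0.16) + (0.28) + (-1.44) = 0.  So z_0 = 4 is a root, |z_0| = 4.
Divide out the factor (1 - 0.25 z) = (1 - z/z0) (since 1/z0 = 0.25):
  P(z) = (1 - 0.25 z)(1 + (0.29) z + (0.09) z^2)
  [check: z-coef 0.29 - (0.25) = 0.04; z^2-coef 0.09 - (0.25)(0.29) = 0.0175; z^3-coef -(0.25)(0.09) = -0.0225.]
Remaining roots from the quadratic factor 1 + (0.29) z + (0.09) z^2:
  Set 1 + (0.29) z + (0.09) z^2 = 0, i.e. a z^2 + b z + c = 0 with a = 0.09, b = 0.29, c = 1.
  Discriminant D = b^2 - 4ac = (0.29)^2 - 4*(0.09)*1 = 0.0841 - (0.36) = -0.2759.
  D < 0, so the roots are the complex-conjugate pair z = (-b +/- i sqrt(-D)) / (2a) = -1.6111 +/- 2.9181i.
  For a conjugate pair |z|^2 = z * conj(z) = (product of roots) = c/a = 1/(0.09) = 11.111111, so |z| = sqrt(11.111111) = 3.3333 for both roots.
Moduli of all roots: 4.0000, 3.3333, 3.3333.
All moduli strictly greater than 1? Yes.
Verdict: Stationary.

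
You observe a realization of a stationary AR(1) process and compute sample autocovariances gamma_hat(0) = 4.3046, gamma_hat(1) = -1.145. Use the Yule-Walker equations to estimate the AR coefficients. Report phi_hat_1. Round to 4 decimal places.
\hat\phi_{1} = -0.2660

The Yule-Walker equations for an AR(p) process read, in matrix form,
  Gamma_p phi = r_p,   with   (Gamma_p)_{ij} = gamma(|i - j|),
                       (r_p)_i = gamma(i),   i,j = 1..p.
Substitute the sample gammas (Toeplitz matrix and right-hand side of size 1):
  Gamma_p = [[4.3046]]
  r_p     = [-1.145]
With p = 1 this is the single equation gamma(0) phi_1 = gamma(1):
  phi_hat_1 = gamma(1) / gamma(0) = -1.145 / 4.3046 = -0.2660.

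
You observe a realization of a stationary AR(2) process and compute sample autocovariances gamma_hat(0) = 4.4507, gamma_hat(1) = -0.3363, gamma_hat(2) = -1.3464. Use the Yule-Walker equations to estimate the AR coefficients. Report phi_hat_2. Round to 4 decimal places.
\hat\phi_{2} = -0.3100

The Yule-Walker equations for an AR(p) process read, in matrix form,
  Gamma_p phi = r_p,   with   (Gamma_p)_{ij} = gamma(|i - j|),
                       (r_p)_i = gamma(i),   i,j = 1..p.
Substitute the sample gammas (Toeplitz matrix and right-hand side of size 2):
  Gamma_p = [[4.4507, -0.3363], [-0.3363, 4.4507]]
  r_p     = [-0.3363, -1.3464]
Written out:
  4.4507 phi_1 - 0.3363 phi_2 = -0.3363
  -0.3363 phi_1 + 4.4507 phi_2 = -1.3464
Solve by Cramer's rule:
  det = gamma(0)^2 - gamma(1)^2 = (4.4507)^2 - (-0.3363)^2 = 19.80873049 - 0.11309769 = 19.6956328
  phi_hat_1 = [gamma(1) gamma(0) - gamma(1) gamma(2)] / det = [(-0.3363)(4.4507) - (-0.3363)(-1.3464)] / 19.6956328 = -1.94956473 / 19.6956328 = -0.099
  phi_hat_2 = [gamma(0) gamma(2) - gamma(1)^2] / det = [(4.4507)(-1.3464) - (-0.3363)^2] / 19.6956328 = -6.10552017 / 19.6956328 = -0.31
So phi_hat = [-0.0990, -0.3100].
Therefore phi_hat_2 = -0.3100.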